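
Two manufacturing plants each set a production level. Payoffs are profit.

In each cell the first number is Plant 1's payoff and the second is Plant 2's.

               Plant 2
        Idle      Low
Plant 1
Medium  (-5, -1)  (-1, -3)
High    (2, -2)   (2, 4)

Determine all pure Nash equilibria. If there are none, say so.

Check each profile: it is a Nash equilibrium iff no player can strictly gain by switching unilaterally.
(Medium, Idle): Plant 1 can switch to High (-5 → 2). Not NE.
(Medium, Low): Plant 1 can switch to High (-1 → 2). Not NE.
(High, Idle): Plant 2 can switch to Low (-2 → 4). Not NE.
(High, Low): Plant 1 gets 2, best alternative -1; Plant 2 gets 4, best alternative -2. No profitable deviation — NE.

The unique pure-strategy Nash equilibrium is (High, Low).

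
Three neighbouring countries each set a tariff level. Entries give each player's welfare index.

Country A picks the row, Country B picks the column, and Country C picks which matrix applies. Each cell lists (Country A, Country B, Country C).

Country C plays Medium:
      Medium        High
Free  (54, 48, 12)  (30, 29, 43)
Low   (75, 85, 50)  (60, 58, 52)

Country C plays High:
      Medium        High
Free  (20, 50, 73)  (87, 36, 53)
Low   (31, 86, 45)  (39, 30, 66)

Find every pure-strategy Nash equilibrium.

(Low, Medium, Medium)

(Free, Medium, Medium): Country A can switch to Low (54 → 75). Not NE.
(Free, Medium, High): Country A can switch to Low (20 → 31). Not NE.
(Free, High, Medium): Country A can switch to Low (30 → 60). Not NE.
(Free, High, High): Country B can switch to Medium (36 → 50). Not NE.
(Low, Medium, Medium): Country A gets 75, best alternative 54; Country B gets 85, best alternative 58; Country C gets 50, best alternative 45. No profitable deviation — NE.
(Low, Medium, High): Country C can switch to Medium (45 → 50). Not NE.
(Low, High, Medium): Country B can switch to Medium (58 → 85). Not NE.
(Low, High, High): Country A can switch to Free (39 → 87). Not NE.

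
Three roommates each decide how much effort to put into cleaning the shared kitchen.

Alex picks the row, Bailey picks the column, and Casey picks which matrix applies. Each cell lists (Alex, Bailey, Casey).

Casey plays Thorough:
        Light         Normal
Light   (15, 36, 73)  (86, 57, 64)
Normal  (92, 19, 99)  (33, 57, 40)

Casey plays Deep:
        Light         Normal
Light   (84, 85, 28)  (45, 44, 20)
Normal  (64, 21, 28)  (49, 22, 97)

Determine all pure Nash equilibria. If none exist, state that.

Pure-strategy Nash equilibria: (Light, Normal, Thorough), (Normal, Normal, Deep)

For each strategy profile, look for a profitable unilateral deviation.
(Light, Light, Thorough): Alex can switch to Normal (15 → 92). Not NE.
(Light, Light, Deep): Casey can switch to Thorough (28 → 73). Not NE.
(Light, Normal, Thorough): Alex gets 86, best alternative 33; Bailey gets 57, best alternative 36; Casey gets 64, best alternative 20. No profitable deviation — NE.
(Light, Normal, Deep): Alex can switch to Normal (45 → 49). Not NE.
(Normal, Light, Thorough): Bailey can switch to Normal (19 → 57). Not NE.
(Normal, Light, Deep): Alex can switch to Light (64 → 84). Not NE.
(Normal, Normal, Thorough): Alex can switch to Light (33 → 86). Not NE.
(Normal, Normal, Deep): Alex gets 49, best alternative 45; Bailey gets 22, best alternative 21; Casey gets 97, best alternative 40. No profitable deviation — NE.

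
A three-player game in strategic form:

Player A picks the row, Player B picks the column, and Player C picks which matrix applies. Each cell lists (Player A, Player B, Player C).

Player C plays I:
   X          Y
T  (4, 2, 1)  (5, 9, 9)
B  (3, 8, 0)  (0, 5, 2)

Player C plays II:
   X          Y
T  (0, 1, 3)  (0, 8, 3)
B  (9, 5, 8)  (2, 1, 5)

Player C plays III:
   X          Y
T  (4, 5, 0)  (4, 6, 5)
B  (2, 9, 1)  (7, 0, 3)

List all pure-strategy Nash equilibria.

(T, Y, I); (B, X, II)

Player A against (X, I): payoffs 4, 3 → best response T.
Player A against (X, II): payoffs 0, 9 → best response B.
Player A against (X, III): payoffs 4, 2 → best response T.
Player A against (Y, I): payoffs 5, 0 → best response T.
Player A against (Y, II): payoffs 0, 2 → best response B.
Player A against (Y, III): payoffs 4, 7 → best response B.
Player B against (T, I): payoffs 2, 9 → best response Y.
Player B against (T, II): payoffs 1, 8 → best response Y.
Player B against (T, III): payoffs 5, 6 → best response Y.
Player B against (B, I): payoffs 8, 5 → best response X.
Player B against (B, II): payoffs 5, 1 → best response X.
Player B against (B, III): payoffs 9, 0 → best response X.
Player C against (T, X): payoffs 1, 3, 0 → best response II.
Player C against (T, Y): payoffs 9, 3, 5 → best response I.
Player C against (B, X): payoffs 0, 8, 1 → best response II.
Player C against (B, Y): payoffs 2, 5, 3 → best response II.
Mutual best responses: (T, Y, I); (B, X, II).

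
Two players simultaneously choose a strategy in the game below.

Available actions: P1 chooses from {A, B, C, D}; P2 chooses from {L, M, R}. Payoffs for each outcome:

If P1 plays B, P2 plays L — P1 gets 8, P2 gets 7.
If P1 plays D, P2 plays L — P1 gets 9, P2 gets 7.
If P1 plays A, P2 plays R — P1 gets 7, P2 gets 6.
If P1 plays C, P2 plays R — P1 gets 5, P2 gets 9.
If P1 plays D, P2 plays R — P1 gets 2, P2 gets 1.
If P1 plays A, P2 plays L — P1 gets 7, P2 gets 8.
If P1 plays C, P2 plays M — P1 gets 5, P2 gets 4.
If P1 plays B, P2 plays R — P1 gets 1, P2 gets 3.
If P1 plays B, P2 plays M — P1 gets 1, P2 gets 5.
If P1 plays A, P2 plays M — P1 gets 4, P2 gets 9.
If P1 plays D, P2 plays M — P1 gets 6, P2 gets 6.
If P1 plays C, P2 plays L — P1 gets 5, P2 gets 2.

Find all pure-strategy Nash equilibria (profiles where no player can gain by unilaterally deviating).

The unique pure-strategy Nash equilibrium is (D, L).

For each player, find the best response to each opponent profile; mutual best responses are the pure NE.
P1 against L: payoffs 7, 8, 5, 9 → best response D.
P1 against M: payoffs 4, 1, 5, 6 → best response D.
P1 against R: payoffs 7, 1, 5, 2 → best response A.
P2 against A: payoffs 8, 9, 6 → best response M.
P2 against B: payoffs 7, 5, 3 → best response L.
P2 against C: payoffs 2, 4, 9 → best response R.
P2 against D: payoffs 7, 6, 1 → best response L.
Mutual best responses: (D, L).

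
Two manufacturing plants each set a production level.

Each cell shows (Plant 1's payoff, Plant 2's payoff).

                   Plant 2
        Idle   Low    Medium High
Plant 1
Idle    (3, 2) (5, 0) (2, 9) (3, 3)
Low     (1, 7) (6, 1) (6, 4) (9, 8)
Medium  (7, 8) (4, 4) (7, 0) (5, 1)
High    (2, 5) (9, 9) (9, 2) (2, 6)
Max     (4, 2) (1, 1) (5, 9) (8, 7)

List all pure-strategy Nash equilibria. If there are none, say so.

Pure-strategy Nash equilibria: (Low, High), (Medium, Idle), (High, Low)

Plant 1 against Idle: payoffs 3, 1, 7, 2, 4 → best response Medium.
Plant 1 against Low: payoffs 5, 6, 4, 9, 1 → best response High.
Plant 1 against Medium: payoffs 2, 6, 7, 9, 5 → best response High.
Plant 1 against High: payoffs 3, 9, 5, 2, 8 → best response Low.
Plant 2 against Idle: payoffs 2, 0, 9, 3 → best response Medium.
Plant 2 against Low: payoffs 7, 1, 4, 8 → best response High.
Plant 2 against Medium: payoffs 8, 4, 0, 1 → best response Idle.
Plant 2 against High: payoffs 5, 9, 2, 6 → best response Low.
Plant 2 against Max: payoffs 2, 1, 9, 7 → best response Medium.
Mutual best responses: (Low, High); (Medium, Idle); (High, Low).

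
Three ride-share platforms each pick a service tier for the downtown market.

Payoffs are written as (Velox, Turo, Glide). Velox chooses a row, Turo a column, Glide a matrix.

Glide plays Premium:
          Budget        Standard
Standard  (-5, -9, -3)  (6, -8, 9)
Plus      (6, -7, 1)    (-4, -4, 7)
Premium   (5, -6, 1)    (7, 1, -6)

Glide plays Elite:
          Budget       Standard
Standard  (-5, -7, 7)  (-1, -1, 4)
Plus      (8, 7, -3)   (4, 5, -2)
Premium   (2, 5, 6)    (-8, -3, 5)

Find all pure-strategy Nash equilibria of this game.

There is no pure-strategy Nash equilibrium.

For each strategy profile, look for a profitable unilateral deviation.
(Standard, Budget, Premium): Velox can switch to Plus (-5 → 6). Not NE.
(Standard, Budget, Elite): Velox can switch to Plus (-5 → 8). Not NE.
(Standard, Standard, Premium): Velox can switch to Premium (6 → 7). Not NE.
(Standard, Standard, Elite): Velox can switch to Plus (-1 → 4). Not NE.
(Plus, Budget, Premium): Turo can switch to Standard (-7 → -4). Not NE.
(Plus, Budget, Elite): Glide can switch to Premium (-3 → 1). Not NE.
(The remaining 6 profiles each have a profitable deviation by the same check.)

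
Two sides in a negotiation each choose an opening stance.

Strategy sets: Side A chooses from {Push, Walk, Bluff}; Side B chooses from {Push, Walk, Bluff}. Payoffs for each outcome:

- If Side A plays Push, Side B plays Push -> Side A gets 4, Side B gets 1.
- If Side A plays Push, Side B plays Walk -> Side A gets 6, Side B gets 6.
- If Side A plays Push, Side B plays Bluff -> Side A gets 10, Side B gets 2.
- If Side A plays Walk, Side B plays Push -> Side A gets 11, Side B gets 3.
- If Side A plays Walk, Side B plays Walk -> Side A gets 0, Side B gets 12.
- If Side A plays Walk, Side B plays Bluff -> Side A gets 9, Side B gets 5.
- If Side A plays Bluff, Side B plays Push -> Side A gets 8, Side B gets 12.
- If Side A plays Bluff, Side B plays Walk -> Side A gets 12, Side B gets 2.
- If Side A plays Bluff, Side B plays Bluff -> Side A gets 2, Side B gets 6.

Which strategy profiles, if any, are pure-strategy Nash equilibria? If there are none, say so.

Check each profile: it is a Nash equilibrium iff no player can strictly gain by switching unilaterally.
(Push, Push): Side A can switch to Walk (4 → 11). Not NE.
(Push, Walk): Side A can switch to Bluff (6 → 12). Not NE.
(Push, Bluff): Side B can switch to Walk (2 → 6). Not NE.
(Walk, Push): Side B can switch to Walk (3 → 12). Not NE.
(Walk, Walk): Side A can switch to Push (0 → 6). Not NE.
(Walk, Bluff): Side A can switch to Push (9 → 10). Not NE.
(Bluff, Push): Side A can switch to Walk (8 → 11). Not NE.
(Bluff, Walk): Side B can switch to Push (2 → 12). Not NE.
(Bluff, Bluff): Side A can switch to Push (2 → 10). Not NE.

No pure-strategy Nash equilibrium.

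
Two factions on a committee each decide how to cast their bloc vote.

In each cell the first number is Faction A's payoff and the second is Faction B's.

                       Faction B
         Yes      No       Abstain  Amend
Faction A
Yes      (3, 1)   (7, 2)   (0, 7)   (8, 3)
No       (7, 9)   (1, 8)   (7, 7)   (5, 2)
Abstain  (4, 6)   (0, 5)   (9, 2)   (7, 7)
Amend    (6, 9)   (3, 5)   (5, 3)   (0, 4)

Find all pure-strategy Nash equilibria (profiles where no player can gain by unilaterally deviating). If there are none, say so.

For each strategy profile, look for a profitable unilateral deviation.
(Yes, Yes): Faction A can switch to No (3 → 7). Not NE.
(Yes, No): Faction B can switch to Abstain (2 → 7). Not NE.
(Yes, Abstain): Faction A can switch to No (0 → 7). Not NE.
(Yes, Amend): Faction B can switch to Abstain (3 → 7). Not NE.
(No, Yes): Faction A gets 7, best alternative 6; Faction B gets 9, best alternative 8. No profitable deviation — NE.
(No, No): Faction A can switch to Yes (1 → 7). Not NE.
(No, Abstain): Faction A can switch to Abstain (7 → 9). Not NE.
(No, Amend): Faction A can switch to Yes (5 → 8). Not NE.
(Abstain, Yes): Faction A can switch to No (4 → 7). Not NE.
(Abstain, No): Faction A can switch to Yes (0 → 7). Not NE.
(Abstain, Abstain): Faction B can switch to Yes (2 → 6). Not NE.
(Abstain, Amend): Faction A can switch to Yes (7 → 8). Not NE.
(Amend, Yes): Faction A can switch to No (6 → 7). Not NE.
(The remaining 3 profiles each have a profitable deviation by the same check.)

Pure NE: (No, Yes)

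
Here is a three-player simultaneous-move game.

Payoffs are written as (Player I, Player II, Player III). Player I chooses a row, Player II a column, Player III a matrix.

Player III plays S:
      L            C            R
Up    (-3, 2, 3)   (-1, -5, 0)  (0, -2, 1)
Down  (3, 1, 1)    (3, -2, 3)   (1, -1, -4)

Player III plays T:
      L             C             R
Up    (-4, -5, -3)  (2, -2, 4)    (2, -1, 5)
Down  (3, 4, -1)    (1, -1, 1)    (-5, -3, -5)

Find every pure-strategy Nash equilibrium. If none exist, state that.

(Up, L, S): Player I can switch to Down (-3 → 3). Not NE.
(Up, L, T): Player I can switch to Down (-4 → 3). Not NE.
(Up, C, S): Player I can switch to Down (-1 → 3). Not NE.
(Up, C, T): Player II can switch to R (-2 → -1). Not NE.
(Up, R, S): Player I can switch to Down (0 → 1). Not NE.
(Up, R, T): Player I gets 2, best alternative -5; Player II gets -1, best alternative -2; Player III gets 5, best alternative 1. No profitable deviation — NE.
(Down, L, S): Player I gets 3, best alternative -3; Player II gets 1, best alternative -1; Player III gets 1, best alternative -1. No profitable deviation — NE.
(Down, L, T): Player III can switch to S (-1 → 1). Not NE.
(Down, C, S): Player II can switch to L (-2 → 1). Not NE.
(Down, C, T): Player I can switch to Up (1 → 2). Not NE.
(Down, R, S): Player II can switch to L (-1 → 1). Not NE.
(Down, R, T): Player I can switch to Up (-5 → 2). Not NE.

Pure-strategy Nash equilibria: (Up, R, T) and (Down, L, S)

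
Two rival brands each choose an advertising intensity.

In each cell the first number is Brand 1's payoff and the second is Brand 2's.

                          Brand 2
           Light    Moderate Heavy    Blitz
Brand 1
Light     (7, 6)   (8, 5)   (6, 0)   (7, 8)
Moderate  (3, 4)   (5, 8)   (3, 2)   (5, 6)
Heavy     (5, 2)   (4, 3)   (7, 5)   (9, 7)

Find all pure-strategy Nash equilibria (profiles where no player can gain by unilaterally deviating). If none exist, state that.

The unique pure-strategy Nash equilibrium is (Heavy, Blitz).

Brand 1 against Light: payoffs 7, 3, 5 → best response Light.
Brand 1 against Moderate: payoffs 8, 5, 4 → best response Light.
Brand 1 against Heavy: payoffs 6, 3, 7 → best response Heavy.
Brand 1 against Blitz: payoffs 7, 5, 9 → best response Heavy.
Brand 2 against Light: payoffs 6, 5, 0, 8 → best response Blitz.
Brand 2 against Moderate: payoffs 4, 8, 2, 6 → best response Moderate.
Brand 2 against Heavy: payoffs 2, 3, 5, 7 → best response Blitz.
Mutual best responses: (Heavy, Blitz).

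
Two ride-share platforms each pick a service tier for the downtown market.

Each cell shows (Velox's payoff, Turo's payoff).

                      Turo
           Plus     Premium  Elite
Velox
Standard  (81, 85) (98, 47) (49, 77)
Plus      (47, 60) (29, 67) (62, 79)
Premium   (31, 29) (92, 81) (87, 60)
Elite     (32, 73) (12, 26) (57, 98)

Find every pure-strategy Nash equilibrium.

For each strategy profile, look for a profitable unilateral deviation.
(Standard, Plus): Velox gets 81, best alternative 47; Turo gets 85, best alternative 77. No profitable deviation — NE.
(Standard, Premium): Turo can switch to Plus (47 → 85). Not NE.
(Standard, Elite): Velox can switch to Plus (49 → 62). Not NE.
(Plus, Plus): Velox can switch to Standard (47 → 81). Not NE.
(Plus, Premium): Velox can switch to Standard (29 → 98). Not NE.
(Plus, Elite): Velox can switch to Premium (62 → 87). Not NE.
(Premium, Plus): Velox can switch to Standard (31 → 81). Not NE.
(The remaining 5 profiles each have a profitable deviation by the same check.)

Pure NE: (Standard, Plus)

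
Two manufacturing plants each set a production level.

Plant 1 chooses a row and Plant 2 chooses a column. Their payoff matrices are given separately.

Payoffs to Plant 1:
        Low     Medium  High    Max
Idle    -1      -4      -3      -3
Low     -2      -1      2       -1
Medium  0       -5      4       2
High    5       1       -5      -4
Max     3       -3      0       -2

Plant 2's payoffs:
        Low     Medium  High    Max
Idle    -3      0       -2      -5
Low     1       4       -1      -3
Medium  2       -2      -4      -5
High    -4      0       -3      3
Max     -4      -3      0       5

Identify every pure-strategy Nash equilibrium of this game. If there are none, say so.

This game has no pure Nash equilibrium.

Plant 1 against Low: payoffs -1, -2, 0, 5, 3 → best response High.
Plant 1 against Medium: payoffs -4, -1, -5, 1, -3 → best response High.
Plant 1 against High: payoffs -3, 2, 4, -5, 0 → best response Medium.
Plant 1 against Max: payoffs -3, -1, 2, -4, -2 → best response Medium.
Plant 2 against Idle: payoffs -3, 0, -2, -5 → best response Medium.
Plant 2 against Low: payoffs 1, 4, -1, -3 → best response Medium.
Plant 2 against Medium: payoffs 2, -2, -4, -5 → best response Low.
Plant 2 against High: payoffs -4, 0, -3, 3 → best response Max.
Plant 2 against Max: payoffs -4, -3, 0, 5 → best response Max.
No profile is a mutual best response for all players.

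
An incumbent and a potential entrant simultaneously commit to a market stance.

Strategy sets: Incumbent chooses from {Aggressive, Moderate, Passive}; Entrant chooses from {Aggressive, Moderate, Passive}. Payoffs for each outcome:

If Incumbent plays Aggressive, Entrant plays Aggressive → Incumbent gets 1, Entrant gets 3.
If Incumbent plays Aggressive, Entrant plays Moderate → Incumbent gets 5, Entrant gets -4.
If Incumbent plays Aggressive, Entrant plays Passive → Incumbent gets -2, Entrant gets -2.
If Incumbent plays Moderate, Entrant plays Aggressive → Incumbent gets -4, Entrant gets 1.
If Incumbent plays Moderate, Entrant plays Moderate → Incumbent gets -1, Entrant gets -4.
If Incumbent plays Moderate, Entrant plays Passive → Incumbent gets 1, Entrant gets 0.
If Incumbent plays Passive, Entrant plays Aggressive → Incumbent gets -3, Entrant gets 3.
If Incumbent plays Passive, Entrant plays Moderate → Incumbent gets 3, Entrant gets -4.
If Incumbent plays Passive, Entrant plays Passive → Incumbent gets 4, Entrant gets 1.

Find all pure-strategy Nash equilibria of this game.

(Aggressive, Aggressive)

(Aggressive, Aggressive): Incumbent gets 1, best alternative -3; Entrant gets 3, best alternative -2. No profitable deviation — NE.
(Aggressive, Moderate): Entrant can switch to Aggressive (-4 → 3). Not NE.
(Aggressive, Passive): Incumbent can switch to Moderate (-2 → 1). Not NE.
(Moderate, Aggressive): Incumbent can switch to Aggressive (-4 → 1). Not NE.
(Moderate, Moderate): Incumbent can switch to Aggressive (-1 → 5). Not NE.
(Moderate, Passive): Incumbent can switch to Passive (1 → 4). Not NE.
(Passive, Aggressive): Incumbent can switch to Aggressive (-3 → 1). Not NE.
(Passive, Moderate): Incumbent can switch to Aggressive (3 → 5). Not NE.
(Passive, Passive): Entrant can switch to Aggressive (1 → 3). Not NE.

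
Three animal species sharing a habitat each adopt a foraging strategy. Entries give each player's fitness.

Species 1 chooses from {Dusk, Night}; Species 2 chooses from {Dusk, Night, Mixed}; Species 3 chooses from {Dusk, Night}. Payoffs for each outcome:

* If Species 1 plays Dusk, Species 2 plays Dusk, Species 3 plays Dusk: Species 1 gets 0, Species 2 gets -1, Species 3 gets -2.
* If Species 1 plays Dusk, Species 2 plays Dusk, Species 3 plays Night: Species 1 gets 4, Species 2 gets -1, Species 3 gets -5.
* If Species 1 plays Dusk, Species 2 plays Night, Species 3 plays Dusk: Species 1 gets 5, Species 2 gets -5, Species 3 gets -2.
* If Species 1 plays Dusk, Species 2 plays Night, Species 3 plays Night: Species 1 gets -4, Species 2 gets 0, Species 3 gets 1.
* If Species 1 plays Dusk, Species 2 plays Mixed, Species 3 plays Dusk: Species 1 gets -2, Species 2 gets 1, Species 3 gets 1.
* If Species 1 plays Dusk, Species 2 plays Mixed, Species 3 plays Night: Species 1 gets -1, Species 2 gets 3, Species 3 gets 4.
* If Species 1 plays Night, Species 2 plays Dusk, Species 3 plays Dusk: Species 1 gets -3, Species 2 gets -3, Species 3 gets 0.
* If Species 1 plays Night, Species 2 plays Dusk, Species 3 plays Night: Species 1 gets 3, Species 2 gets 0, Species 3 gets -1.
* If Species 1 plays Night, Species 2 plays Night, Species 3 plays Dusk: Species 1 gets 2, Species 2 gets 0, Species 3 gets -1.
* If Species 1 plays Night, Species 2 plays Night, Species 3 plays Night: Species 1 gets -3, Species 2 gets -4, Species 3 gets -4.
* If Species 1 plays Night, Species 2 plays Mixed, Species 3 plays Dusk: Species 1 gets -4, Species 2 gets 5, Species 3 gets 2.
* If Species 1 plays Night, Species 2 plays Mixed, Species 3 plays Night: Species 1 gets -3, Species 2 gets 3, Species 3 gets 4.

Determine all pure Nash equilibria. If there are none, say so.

Species 1 against (Dusk, Dusk): payoffs 0, -3 → best response Dusk.
Species 1 against (Dusk, Night): payoffs 4, 3 → best response Dusk.
Species 1 against (Night, Dusk): payoffs 5, 2 → best response Dusk.
Species 1 against (Night, Night): payoffs -4, -3 → best response Night.
Species 1 against (Mixed, Dusk): payoffs -2, -4 → best response Dusk.
Species 1 against (Mixed, Night): payoffs -1, -3 → best response Dusk.
Species 2 against (Dusk, Dusk): payoffs -1, -5, 1 → best response Mixed.
Species 2 against (Dusk, Night): payoffs -1, 0, 3 → best response Mixed.
Species 2 against (Night, Dusk): payoffs -3, 0, 5 → best response Mixed.
Species 2 against (Night, Night): payoffs 0, -4, 3 → best response Mixed.
Species 3 against (Dusk, Dusk): payoffs -2, -5 → best response Dusk.
Species 3 against (Dusk, Night): payoffs -2, 1 → best response Night.
Species 3 against (Dusk, Mixed): payoffs 1, 4 → best response Night.
Species 3 against (Night, Dusk): payoffs 0, -1 → best response Dusk.
Species 3 against (Night, Night): payoffs -1, -4 → best response Dusk.
Species 3 against (Night, Mixed): payoffs 2, 4 → best response Night.
Mutual best responses: (Dusk, Mixed, Night).

The unique pure-strategy Nash equilibrium is (Dusk, Mixed, Night).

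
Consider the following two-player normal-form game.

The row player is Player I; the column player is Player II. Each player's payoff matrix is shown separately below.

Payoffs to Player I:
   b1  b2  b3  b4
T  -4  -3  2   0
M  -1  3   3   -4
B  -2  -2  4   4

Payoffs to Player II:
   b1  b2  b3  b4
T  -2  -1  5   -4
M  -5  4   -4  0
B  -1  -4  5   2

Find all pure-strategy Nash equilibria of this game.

The pure Nash equilibria are (M, b2), (B, b3).

Player I against b1: payoffs -4, -1, -2 → best response M.
Player I against b2: payoffs -3, 3, -2 → best response M.
Player I against b3: payoffs 2, 3, 4 → best response B.
Player I against b4: payoffs 0, -4, 4 → best response B.
Player II against T: payoffs -2, -1, 5, -4 → best response b3.
Player II against M: payoffs -5, 4, -4, 0 → best response b2.
Player II against B: payoffs -1, -4, 5, 2 → best response b3.
Mutual best responses: (M, b2); (B, b3).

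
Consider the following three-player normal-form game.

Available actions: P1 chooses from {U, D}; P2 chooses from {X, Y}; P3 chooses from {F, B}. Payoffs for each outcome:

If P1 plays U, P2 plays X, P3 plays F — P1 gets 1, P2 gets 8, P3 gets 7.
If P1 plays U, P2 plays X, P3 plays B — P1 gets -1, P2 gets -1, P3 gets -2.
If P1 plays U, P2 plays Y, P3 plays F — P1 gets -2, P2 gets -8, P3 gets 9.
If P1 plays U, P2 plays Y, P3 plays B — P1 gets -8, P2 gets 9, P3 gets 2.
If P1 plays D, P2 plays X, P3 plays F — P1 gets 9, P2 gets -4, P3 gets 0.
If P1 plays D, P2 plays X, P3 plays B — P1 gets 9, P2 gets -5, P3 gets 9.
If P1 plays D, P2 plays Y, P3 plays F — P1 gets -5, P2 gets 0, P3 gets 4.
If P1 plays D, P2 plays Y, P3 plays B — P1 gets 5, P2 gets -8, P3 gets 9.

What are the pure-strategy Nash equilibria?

(D, X, B)

P1 against (X, F): payoffs 1, 9 → best response D.
P1 against (X, B): payoffs -1, 9 → best response D.
P1 against (Y, F): payoffs -2, -5 → best response U.
P1 against (Y, B): payoffs -8, 5 → best response D.
P2 against (U, F): payoffs 8, -8 → best response X.
P2 against (U, B): payoffs -1, 9 → best response Y.
P2 against (D, F): payoffs -4, 0 → best response Y.
P2 against (D, B): payoffs -5, -8 → best response X.
P3 against (U, X): payoffs 7, -2 → best response F.
P3 against (U, Y): payoffs 9, 2 → best response F.
P3 against (D, X): payoffs 0, 9 → best response B.
P3 against (D, Y): payoffs 4, 9 → best response B.
Mutual best responses: (D, X, B).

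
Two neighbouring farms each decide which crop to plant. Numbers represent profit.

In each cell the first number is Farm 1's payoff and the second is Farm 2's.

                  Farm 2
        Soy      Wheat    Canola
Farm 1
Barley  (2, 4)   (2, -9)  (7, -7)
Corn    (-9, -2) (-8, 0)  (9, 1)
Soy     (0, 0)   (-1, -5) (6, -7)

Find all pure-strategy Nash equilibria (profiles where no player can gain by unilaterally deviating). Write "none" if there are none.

Pure-strategy Nash equilibria: (Barley, Soy); (Corn, Canola)

Farm 1 against Soy: payoffs 2, -9, 0 → best response Barley.
Farm 1 against Wheat: payoffs 2, -8, -1 → best response Barley.
Farm 1 against Canola: payoffs 7, 9, 6 → best response Corn.
Farm 2 against Barley: payoffs 4, -9, -7 → best response Soy.
Farm 2 against Corn: payoffs -2, 0, 1 → best response Canola.
Farm 2 against Soy: payoffs 0, -5, -7 → best response Soy.
Mutual best responses: (Barley, Soy); (Corn, Canola).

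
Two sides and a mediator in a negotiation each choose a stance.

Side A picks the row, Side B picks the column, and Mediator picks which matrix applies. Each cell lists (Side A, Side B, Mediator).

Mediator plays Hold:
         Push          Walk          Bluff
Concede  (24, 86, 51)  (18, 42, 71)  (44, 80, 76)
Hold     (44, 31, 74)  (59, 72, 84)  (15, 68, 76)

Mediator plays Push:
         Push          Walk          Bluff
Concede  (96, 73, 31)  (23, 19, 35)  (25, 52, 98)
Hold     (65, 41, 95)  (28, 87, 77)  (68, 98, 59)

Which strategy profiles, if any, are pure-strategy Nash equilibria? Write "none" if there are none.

Side A against (Push, Hold): payoffs 24, 44 → best response Hold.
Side A against (Push, Push): payoffs 96, 65 → best response Concede.
Side A against (Walk, Hold): payoffs 18, 59 → best response Hold.
Side A against (Walk, Push): payoffs 23, 28 → best response Hold.
Side A against (Bluff, Hold): payoffs 44, 15 → best response Concede.
Side A against (Bluff, Push): payoffs 25, 68 → best response Hold.
Side B against (Concede, Hold): payoffs 86, 42, 80 → best response Push.
Side B against (Concede, Push): payoffs 73, 19, 52 → best response Push.
Side B against (Hold, Hold): payoffs 31, 72, 68 → best response Walk.
Side B against (Hold, Push): payoffs 41, 87, 98 → best response Bluff.
Mediator against (Concede, Push): payoffs 51, 31 → best response Hold.
Mediator against (Concede, Walk): payoffs 71, 35 → best response Hold.
Mediator against (Concede, Bluff): payoffs 76, 98 → best response Push.
Mediator against (Hold, Push): payoffs 74, 95 → best response Push.
Mediator against (Hold, Walk): payoffs 84, 77 → best response Hold.
Mediator against (Hold, Bluff): payoffs 76, 59 → best response Hold.
Mutual best responses: (Hold, Walk, Hold).

Pure NE: (Hold, Walk, Hold)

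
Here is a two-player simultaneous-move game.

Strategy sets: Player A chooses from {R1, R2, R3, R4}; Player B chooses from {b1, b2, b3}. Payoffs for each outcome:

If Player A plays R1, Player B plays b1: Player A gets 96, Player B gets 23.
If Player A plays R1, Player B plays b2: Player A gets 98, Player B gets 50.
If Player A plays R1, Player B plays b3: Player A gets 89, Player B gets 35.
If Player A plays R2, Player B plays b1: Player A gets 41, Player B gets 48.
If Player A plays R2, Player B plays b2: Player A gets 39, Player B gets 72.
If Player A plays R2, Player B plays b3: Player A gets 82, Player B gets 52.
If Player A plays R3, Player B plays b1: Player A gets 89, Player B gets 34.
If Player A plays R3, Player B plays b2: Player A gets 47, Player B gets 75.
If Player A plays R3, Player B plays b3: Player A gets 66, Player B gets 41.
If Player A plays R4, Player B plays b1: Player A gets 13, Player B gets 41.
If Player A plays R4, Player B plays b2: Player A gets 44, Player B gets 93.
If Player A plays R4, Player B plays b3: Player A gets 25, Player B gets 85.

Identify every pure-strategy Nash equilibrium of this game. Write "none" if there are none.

Pure NE: (R1, b2)

Check each profile: it is a Nash equilibrium iff no player can strictly gain by switching unilaterally.
(R1, b1): Player B can switch to b2 (23 → 50). Not NE.
(R1, b2): Player A gets 98, best alternative 47; Player B gets 50, best alternative 35. No profitable deviation — NE.
(R1, b3): Player B can switch to b2 (35 → 50). Not NE.
(R2, b1): Player A can switch to R1 (41 → 96). Not NE.
(R2, b2): Player A can switch to R1 (39 → 98). Not NE.
(R2, b3): Player A can switch to R1 (82 → 89). Not NE.
(R3, b1): Player A can switch to R1 (89 → 96). Not NE.
(The remaining 5 profiles each have a profitable deviation by the same check.)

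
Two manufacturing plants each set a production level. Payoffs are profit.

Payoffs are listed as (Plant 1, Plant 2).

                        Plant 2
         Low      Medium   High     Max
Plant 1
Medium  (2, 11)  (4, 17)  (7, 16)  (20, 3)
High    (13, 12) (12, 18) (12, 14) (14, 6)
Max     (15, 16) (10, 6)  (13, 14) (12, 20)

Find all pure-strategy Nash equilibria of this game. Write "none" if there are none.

Plant 1 against Low: payoffs 2, 13, 15 → best response Max.
Plant 1 against Medium: payoffs 4, 12, 10 → best response High.
Plant 1 against High: payoffs 7, 12, 13 → best response Max.
Plant 1 against Max: payoffs 20, 14, 12 → best response Medium.
Plant 2 against Medium: payoffs 11, 17, 16, 3 → best response Medium.
Plant 2 against High: payoffs 12, 18, 14, 6 → best response Medium.
Plant 2 against Max: payoffs 16, 6, 14, 20 → best response Max.
Mutual best responses: (High, Medium).

(High, Medium)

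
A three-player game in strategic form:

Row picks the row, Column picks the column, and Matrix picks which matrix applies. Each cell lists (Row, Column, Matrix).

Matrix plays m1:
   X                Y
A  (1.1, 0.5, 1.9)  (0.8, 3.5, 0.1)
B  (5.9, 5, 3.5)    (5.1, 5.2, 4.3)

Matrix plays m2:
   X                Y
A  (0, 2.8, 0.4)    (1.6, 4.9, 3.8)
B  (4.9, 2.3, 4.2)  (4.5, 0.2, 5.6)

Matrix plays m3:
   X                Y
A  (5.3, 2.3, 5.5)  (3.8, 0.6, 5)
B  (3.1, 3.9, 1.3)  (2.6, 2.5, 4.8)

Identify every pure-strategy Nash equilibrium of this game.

Row against (X, m1): payoffs 1.1, 5.9 → best response B.
Row against (X, m2): payoffs 0, 4.9 → best response B.
Row against (X, m3): payoffs 5.3, 3.1 → best response A.
Row against (Y, m1): payoffs 0.8, 5.1 → best response B.
Row against (Y, m2): payoffs 1.6, 4.5 → best response B.
Row against (Y, m3): payoffs 3.8, 2.6 → best response A.
Column against (A, m1): payoffs 0.5, 3.5 → best response Y.
Column against (A, m2): payoffs 2.8, 4.9 → best response Y.
Column against (A, m3): payoffs 2.3, 0.6 → best response X.
Column against (B, m1): payoffs 5, 5.2 → best response Y.
Column against (B, m2): payoffs 2.3, 0.2 → best response X.
Column against (B, m3): payoffs 3.9, 2.5 → best response X.
Matrix against (A, X): payoffs 1.9, 0.4, 5.5 → best response m3.
Matrix against (A, Y): payoffs 0.1, 3.8, 5 → best response m3.
Matrix against (B, X): payoffs 3.5, 4.2, 1.3 → best response m2.
Matrix against (B, Y): payoffs 4.3, 5.6, 4.8 → best response m2.
Mutual best responses: (A, X, m3); (B, X, m2).

(A, X, m3); (B, X, m2)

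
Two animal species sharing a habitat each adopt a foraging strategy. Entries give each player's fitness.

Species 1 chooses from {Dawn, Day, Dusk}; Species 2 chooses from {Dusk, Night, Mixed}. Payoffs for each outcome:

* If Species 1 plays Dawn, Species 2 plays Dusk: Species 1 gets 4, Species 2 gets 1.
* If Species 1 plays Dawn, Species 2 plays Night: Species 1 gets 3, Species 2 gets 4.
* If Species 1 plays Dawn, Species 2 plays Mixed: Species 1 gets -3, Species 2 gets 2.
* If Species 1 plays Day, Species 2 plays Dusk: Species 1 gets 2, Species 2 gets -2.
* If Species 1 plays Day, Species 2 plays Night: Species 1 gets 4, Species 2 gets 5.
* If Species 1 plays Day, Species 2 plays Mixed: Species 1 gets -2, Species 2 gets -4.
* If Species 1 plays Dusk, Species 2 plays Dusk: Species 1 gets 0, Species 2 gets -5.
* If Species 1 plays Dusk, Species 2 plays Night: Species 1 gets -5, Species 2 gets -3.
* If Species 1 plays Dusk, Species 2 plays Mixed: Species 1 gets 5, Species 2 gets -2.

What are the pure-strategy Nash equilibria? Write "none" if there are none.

Species 1 against Dusk: payoffs 4, 2, 0 → best response Dawn.
Species 1 against Night: payoffs 3, 4, -5 → best response Day.
Species 1 against Mixed: payoffs -3, -2, 5 → best response Dusk.
Species 2 against Dawn: payoffs 1, 4, 2 → best response Night.
Species 2 against Day: payoffs -2, 5, -4 → best response Night.
Species 2 against Dusk: payoffs -5, -3, -2 → best response Mixed.
Mutual best responses: (Day, Night); (Dusk, Mixed).

Pure-strategy Nash equilibria: (Day, Night); (Dusk, Mixed)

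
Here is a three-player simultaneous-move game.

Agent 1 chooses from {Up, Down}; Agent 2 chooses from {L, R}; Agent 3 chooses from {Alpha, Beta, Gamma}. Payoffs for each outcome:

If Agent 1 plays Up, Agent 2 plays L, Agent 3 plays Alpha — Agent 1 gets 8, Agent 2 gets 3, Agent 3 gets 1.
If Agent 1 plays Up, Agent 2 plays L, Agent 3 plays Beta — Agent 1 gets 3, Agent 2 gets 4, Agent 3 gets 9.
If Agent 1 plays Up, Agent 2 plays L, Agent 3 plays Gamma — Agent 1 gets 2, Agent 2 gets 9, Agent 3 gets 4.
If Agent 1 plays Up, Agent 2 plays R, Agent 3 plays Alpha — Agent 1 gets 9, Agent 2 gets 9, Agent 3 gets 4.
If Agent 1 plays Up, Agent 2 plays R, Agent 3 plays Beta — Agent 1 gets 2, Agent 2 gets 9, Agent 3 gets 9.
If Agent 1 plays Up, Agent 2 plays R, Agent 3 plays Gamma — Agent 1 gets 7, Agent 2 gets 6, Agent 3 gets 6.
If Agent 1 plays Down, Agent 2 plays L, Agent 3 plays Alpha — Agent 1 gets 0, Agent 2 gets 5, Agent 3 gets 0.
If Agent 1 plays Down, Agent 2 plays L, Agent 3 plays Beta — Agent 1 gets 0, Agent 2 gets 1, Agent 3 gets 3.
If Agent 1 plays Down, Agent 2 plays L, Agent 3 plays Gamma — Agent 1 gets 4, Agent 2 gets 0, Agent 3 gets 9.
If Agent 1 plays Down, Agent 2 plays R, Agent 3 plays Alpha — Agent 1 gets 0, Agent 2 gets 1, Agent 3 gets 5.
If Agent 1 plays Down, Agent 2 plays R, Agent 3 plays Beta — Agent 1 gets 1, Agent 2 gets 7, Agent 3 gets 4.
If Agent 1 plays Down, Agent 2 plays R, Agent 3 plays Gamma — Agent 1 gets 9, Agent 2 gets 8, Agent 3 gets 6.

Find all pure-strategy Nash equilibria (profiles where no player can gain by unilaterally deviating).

Pure-strategy Nash equilibria: (Up, R, Beta), (Down, R, Gamma)

(Up, L, Alpha): Agent 2 can switch to R (3 → 9). Not NE.
(Up, L, Beta): Agent 2 can switch to R (4 → 9). Not NE.
(Up, L, Gamma): Agent 1 can switch to Down (2 → 4). Not NE.
(Up, R, Alpha): Agent 3 can switch to Beta (4 → 9). Not NE.
(Up, R, Beta): Agent 1 gets 2, best alternative 1; Agent 2 gets 9, best alternative 4; Agent 3 gets 9, best alternative 6. No profitable deviation — NE.
(Up, R, Gamma): Agent 1 can switch to Down (7 → 9). Not NE.
(Down, L, Alpha): Agent 1 can switch to Up (0 → 8). Not NE.
(Down, L, Beta): Agent 1 can switch to Up (0 → 3). Not NE.
(Down, L, Gamma): Agent 2 can switch to R (0 → 8). Not NE.
(Down, R, Alpha): Agent 1 can switch to Up (0 → 9). Not NE.
(Down, R, Beta): Agent 1 can switch to Up (1 → 2). Not NE.
(Down, R, Gamma): Agent 1 gets 9, best alternative 7; Agent 2 gets 8, best alternative 0; Agent 3 gets 6, best alternative 5. No profitable deviation — NE.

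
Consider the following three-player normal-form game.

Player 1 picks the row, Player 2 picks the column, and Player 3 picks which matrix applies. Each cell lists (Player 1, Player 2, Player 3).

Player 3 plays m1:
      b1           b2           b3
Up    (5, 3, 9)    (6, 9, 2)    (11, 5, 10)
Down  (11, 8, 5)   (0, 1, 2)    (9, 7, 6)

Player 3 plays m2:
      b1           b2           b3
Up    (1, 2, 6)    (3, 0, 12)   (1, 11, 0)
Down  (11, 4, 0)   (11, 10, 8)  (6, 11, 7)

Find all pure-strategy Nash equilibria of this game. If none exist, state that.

Player 1 against (b1, m1): payoffs 5, 11 → best response Down.
Player 1 against (b1, m2): payoffs 1, 11 → best response Down.
Player 1 against (b2, m1): payoffs 6, 0 → best response Up.
Player 1 against (b2, m2): payoffs 3, 11 → best response Down.
Player 1 against (b3, m1): payoffs 11, 9 → best response Up.
Player 1 against (b3, m2): payoffs 1, 6 → best response Down.
Player 2 against (Up, m1): payoffs 3, 9, 5 → best response b2.
Player 2 against (Up, m2): payoffs 2, 0, 11 → best response b3.
Player 2 against (Down, m1): payoffs 8, 1, 7 → best response b1.
Player 2 against (Down, m2): payoffs 4, 10, 11 → best response b3.
Player 3 against (Up, b1): payoffs 9, 6 → best response m1.
Player 3 against (Up, b2): payoffs 2, 12 → best response m2.
Player 3 against (Up, b3): payoffs 10, 0 → best response m1.
Player 3 against (Down, b1): payoffs 5, 0 → best response m1.
Player 3 against (Down, b2): payoffs 2, 8 → best response m2.
Player 3 against (Down, b3): payoffs 6, 7 → best response m2.
Mutual best responses: (Down, b1, m1); (Down, b3, m2).

(Down, b1, m1); (Down, b3, m2)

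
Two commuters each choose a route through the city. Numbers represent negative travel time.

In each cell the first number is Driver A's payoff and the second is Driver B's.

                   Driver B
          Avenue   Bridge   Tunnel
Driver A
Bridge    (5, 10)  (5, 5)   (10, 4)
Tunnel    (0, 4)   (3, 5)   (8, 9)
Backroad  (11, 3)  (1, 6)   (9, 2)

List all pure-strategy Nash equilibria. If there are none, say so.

Check each profile: it is a Nash equilibrium iff no player can strictly gain by switching unilaterally.
(Bridge, Avenue): Driver A can switch to Backroad (5 → 11). Not NE.
(Bridge, Bridge): Driver B can switch to Avenue (5 → 10). Not NE.
(Bridge, Tunnel): Driver B can switch to Avenue (4 → 10). Not NE.
(Tunnel, Avenue): Driver A can switch to Bridge (0 → 5). Not NE.
(Tunnel, Bridge): Driver A can switch to Bridge (3 → 5). Not NE.
(Tunnel, Tunnel): Driver A can switch to Bridge (8 → 10). Not NE.
(Backroad, Avenue): Driver B can switch to Bridge (3 → 6). Not NE.
(Backroad, Bridge): Driver A can switch to Bridge (1 → 5). Not NE.
(Backroad, Tunnel): Driver A can switch to Bridge (9 → 10). Not NE.

No pure-strategy Nash equilibrium.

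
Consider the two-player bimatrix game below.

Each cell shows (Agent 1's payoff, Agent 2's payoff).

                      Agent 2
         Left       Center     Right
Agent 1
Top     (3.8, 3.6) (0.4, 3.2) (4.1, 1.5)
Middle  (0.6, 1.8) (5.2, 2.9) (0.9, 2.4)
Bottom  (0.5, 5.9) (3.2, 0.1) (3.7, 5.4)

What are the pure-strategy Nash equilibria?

Agent 1 against Left: payoffs 3.8, 0.6, 0.5 → best response Top.
Agent 1 against Center: payoffs 0.4, 5.2, 3.2 → best response Middle.
Agent 1 against Right: payoffs 4.1, 0.9, 3.7 → best response Top.
Agent 2 against Top: payoffs 3.6, 3.2, 1.5 → best response Left.
Agent 2 against Middle: payoffs 1.8, 2.9, 2.4 → best response Center.
Agent 2 against Bottom: payoffs 5.9, 0.1, 5.4 → best response Left.
Mutual best responses: (Top, Left); (Middle, Center).

Pure-strategy Nash equilibria: (Top, Left), (Middle, Center)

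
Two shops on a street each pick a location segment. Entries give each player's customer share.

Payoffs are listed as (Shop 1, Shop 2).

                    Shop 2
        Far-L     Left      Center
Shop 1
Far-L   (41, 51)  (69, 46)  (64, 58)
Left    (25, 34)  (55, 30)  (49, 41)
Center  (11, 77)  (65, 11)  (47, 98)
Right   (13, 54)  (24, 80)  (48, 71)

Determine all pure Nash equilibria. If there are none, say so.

The unique pure-strategy Nash equilibrium is (Far-L, Center).

For each player, find the best response to each opponent profile; mutual best responses are the pure NE.
Shop 1 against Far-L: payoffs 41, 25, 11, 13 → best response Far-L.
Shop 1 against Left: payoffs 69, 55, 65, 24 → best response Far-L.
Shop 1 against Center: payoffs 64, 49, 47, 48 → best response Far-L.
Shop 2 against Far-L: payoffs 51, 46, 58 → best response Center.
Shop 2 against Left: payoffs 34, 30, 41 → best response Center.
Shop 2 against Center: payoffs 77, 11, 98 → best response Center.
Shop 2 against Right: payoffs 54, 80, 71 → best response Left.
Mutual best responses: (Far-L, Center).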